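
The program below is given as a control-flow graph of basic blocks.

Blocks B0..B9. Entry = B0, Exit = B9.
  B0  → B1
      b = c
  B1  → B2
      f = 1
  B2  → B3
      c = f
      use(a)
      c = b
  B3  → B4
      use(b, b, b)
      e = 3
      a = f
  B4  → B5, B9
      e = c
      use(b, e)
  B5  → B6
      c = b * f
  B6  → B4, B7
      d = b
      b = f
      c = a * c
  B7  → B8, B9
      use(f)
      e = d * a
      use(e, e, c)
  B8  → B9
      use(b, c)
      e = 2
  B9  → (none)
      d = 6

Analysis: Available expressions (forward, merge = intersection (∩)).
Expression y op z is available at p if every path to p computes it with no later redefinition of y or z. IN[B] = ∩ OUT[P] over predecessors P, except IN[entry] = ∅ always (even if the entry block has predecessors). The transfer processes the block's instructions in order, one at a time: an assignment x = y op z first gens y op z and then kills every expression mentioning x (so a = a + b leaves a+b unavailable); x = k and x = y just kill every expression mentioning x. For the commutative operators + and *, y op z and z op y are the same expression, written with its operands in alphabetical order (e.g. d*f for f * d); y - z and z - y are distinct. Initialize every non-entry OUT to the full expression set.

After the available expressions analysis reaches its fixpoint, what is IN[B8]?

Answer: {a*d}

Trace:
Fixpoint table:
  B0: | IN={} | OUT={}
  B1: | IN={} | OUT={}
  B2: | IN={} | OUT={}
  B3: | IN={} | OUT={}
  B4: | IN={} | OUT={}
  B5: | IN={} | OUT={b*f}
  B6: | IN={b*f} | OUT={}
  B7: | IN={} | OUT={a*d}
  B8: | IN={a*d} | OUT={a*d}
  B9: | IN={} | OUT={}

Merge at B8: IN[B8] = OUT[B7] = {a*d}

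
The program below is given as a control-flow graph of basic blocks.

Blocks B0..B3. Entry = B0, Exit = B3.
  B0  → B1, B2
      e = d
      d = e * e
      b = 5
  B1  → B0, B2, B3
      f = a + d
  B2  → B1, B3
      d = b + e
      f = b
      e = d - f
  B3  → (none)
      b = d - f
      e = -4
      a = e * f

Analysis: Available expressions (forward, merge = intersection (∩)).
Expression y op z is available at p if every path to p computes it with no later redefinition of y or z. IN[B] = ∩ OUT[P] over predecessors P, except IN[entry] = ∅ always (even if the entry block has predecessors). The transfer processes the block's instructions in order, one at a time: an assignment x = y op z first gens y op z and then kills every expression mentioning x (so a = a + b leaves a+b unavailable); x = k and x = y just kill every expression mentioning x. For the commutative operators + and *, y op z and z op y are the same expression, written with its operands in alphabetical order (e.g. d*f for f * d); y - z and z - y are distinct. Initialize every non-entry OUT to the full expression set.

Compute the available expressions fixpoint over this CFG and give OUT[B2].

Per-block solution:
  B0: | IN={} | OUT={e*e}
  B1: | IN={} | OUT={a+d}
  B2: | IN={} | OUT={d-f}
  B3: | IN={} | OUT={d-f, e*f}

Merge at B2: IN[B2] = OUT[B0] ∩ OUT[B1] = {}
Applying B2's transfer function to that IN value gives OUT[B2] (row B2 above).

Answer: {d-f}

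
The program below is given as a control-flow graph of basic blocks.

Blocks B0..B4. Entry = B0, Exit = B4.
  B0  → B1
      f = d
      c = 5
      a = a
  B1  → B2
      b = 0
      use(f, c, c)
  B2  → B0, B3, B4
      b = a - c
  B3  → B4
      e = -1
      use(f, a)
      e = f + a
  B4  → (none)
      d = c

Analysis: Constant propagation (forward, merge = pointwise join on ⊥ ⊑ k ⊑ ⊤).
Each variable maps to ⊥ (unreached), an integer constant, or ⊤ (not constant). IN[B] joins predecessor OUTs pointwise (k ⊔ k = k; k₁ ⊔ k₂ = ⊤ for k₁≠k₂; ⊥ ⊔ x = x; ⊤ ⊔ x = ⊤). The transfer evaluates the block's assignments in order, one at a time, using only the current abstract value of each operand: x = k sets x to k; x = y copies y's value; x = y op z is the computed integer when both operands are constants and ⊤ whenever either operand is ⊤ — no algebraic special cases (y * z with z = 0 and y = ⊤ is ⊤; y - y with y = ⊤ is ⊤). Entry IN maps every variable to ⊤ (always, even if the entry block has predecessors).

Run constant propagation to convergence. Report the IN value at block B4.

Answer: {a: ⊤, b: ⊤, c: 5, d: ⊤, e: ⊤, f: ⊤}

Trace:
Fixpoint table:
  B0:  IN=(all ⊤)  OUT={c:5; rest ⊤}
  B1:  IN={c:5; rest ⊤}  OUT={b:0, c:5; rest ⊤}
  B2:  IN={b:0, c:5; rest ⊤}  OUT={c:5; rest ⊤}
  B3:  IN={c:5; rest ⊤}  OUT={c:5; rest ⊤}
  B4:  IN={c:5; rest ⊤}  OUT={c:5, d:5; rest ⊤}

Merge at B4: IN[B4] = OUT[B2] ⊔ OUT[B3] = {a: ⊤, b: ⊤, c: 5, d: ⊤, e: ⊤, f: ⊤}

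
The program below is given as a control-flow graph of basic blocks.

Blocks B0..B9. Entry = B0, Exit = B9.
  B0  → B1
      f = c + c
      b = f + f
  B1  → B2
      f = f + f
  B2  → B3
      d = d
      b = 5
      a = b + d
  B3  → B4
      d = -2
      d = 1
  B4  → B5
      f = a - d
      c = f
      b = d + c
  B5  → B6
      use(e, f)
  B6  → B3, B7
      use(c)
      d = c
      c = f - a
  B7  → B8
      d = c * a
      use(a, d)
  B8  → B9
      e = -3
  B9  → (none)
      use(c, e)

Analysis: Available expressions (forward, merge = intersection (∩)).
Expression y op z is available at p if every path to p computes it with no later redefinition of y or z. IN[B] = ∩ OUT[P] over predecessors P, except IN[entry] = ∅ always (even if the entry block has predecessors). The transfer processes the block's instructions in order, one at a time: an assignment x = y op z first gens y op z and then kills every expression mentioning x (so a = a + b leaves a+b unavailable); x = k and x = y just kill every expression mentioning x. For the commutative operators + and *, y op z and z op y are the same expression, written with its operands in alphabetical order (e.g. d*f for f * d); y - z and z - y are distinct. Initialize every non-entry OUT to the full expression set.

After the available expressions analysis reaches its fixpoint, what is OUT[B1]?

Per-block solution:
  B0:   IN={}   OUT={c+c, f+f}
  B1:   IN={c+c, f+f}   OUT={c+c}
  B2:   IN={c+c}   OUT={b+d, c+c}
  B3:   IN={}   OUT={}
  B4:   IN={}   OUT={a-d, c+d}
  B5:   IN={a-d, c+d}   OUT={a-d, c+d}
  B6:   IN={a-d, c+d}   OUT={f-a}
  B7:   IN={f-a}   OUT={a*c, f-a}
  B8:   IN={a*c, f-a}   OUT={a*c, f-a}
  B9:   IN={a*c, f-a}   OUT={a*c, f-a}

Merge at B1: IN[B1] = OUT[B0] = {c+c, f+f}
Applying B1's transfer function to that IN value gives OUT[B1] (row B1 above).

Answer: {c+c}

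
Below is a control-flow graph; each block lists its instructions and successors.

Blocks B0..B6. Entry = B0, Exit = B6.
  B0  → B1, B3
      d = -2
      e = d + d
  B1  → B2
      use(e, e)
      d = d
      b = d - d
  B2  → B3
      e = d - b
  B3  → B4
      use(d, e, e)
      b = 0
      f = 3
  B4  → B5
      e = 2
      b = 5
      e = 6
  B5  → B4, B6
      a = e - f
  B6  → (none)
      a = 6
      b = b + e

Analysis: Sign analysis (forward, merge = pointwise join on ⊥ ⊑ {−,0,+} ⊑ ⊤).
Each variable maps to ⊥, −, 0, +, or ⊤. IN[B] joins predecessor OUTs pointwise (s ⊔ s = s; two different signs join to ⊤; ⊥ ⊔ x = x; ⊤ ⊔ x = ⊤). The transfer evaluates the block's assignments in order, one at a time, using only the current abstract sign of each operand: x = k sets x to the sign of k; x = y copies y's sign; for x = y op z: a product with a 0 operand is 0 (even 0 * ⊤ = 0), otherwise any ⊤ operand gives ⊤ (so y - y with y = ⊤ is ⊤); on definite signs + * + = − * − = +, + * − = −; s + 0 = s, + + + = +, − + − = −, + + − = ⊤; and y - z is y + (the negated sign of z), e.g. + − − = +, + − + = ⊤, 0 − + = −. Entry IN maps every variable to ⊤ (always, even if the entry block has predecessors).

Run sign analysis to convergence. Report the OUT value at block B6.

Per-block solution:
  B0: | IN=(all ⊤) | OUT={d:-, e:-; rest ⊤}
  B1: | IN={d:-, e:-; rest ⊤} | OUT={d:-, e:-; rest ⊤}
  B2: | IN={d:-, e:-; rest ⊤} | OUT={d:-; rest ⊤}
  B3: | IN={d:-; rest ⊤} | OUT={b:0, d:-, f:+; rest ⊤}
  B4: | IN={d:-, f:+; rest ⊤} | OUT={b:+, d:-, e:+, f:+; rest ⊤}
  B5: | IN={b:+, d:-, e:+, f:+; rest ⊤} | OUT={b:+, d:-, e:+, f:+; rest ⊤}
  B6: | IN={b:+, d:-, e:+, f:+; rest ⊤} | OUT={a:+, b:+, d:-, e:+, f:+; rest ⊤}

Merge at B6: IN[B6] = OUT[B5] = {a: ⊤, b: +, c: ⊤, d: -, e: +, f: +}
Applying B6's transfer function to that IN value gives OUT[B6] (row B6 above).

Answer: {a: +, b: +, c: ⊤, d: -, e: +, f: +}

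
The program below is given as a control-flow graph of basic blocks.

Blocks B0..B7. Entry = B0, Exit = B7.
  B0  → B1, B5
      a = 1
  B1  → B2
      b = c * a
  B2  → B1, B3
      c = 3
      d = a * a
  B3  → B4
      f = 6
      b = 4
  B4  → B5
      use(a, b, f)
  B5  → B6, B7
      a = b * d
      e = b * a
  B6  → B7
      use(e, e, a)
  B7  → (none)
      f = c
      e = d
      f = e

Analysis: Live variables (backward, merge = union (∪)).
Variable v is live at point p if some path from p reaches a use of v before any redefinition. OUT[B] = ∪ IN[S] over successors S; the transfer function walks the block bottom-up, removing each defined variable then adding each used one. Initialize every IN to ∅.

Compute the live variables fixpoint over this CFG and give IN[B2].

Converged values:
  B0:  IN={b, c, d}  OUT={a, b, c, d}
  B1:  IN={a, c}  OUT={a}
  B2:  IN={a}  OUT={a, c, d}
  B3:  IN={a, c, d}  OUT={a, b, c, d, f}
  B4:  IN={a, b, c, d, f}  OUT={b, c, d}
  B5:  IN={b, c, d}  OUT={a, c, d, e}
  B6:  IN={a, c, d, e}  OUT={c, d}
  B7:  IN={c, d}  OUT={}

Merge at B2: OUT[B2] = IN[B1] ⊔ IN[B3] = {a, c, d}
Applying B2's transfer function to that OUT value gives IN[B2] (row B2 above).

Answer: {a}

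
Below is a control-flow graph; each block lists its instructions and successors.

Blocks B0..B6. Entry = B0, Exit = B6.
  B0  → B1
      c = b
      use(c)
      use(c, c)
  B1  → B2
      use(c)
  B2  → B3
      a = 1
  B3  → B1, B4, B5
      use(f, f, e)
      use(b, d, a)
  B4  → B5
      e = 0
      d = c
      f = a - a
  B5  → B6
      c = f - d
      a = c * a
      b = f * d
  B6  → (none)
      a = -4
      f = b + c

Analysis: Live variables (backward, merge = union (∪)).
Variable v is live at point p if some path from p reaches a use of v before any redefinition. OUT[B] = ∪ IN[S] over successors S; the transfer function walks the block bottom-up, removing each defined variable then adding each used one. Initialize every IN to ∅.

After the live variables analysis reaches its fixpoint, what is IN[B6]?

Fixpoint table:
  B0:  IN={b, d, e, f}  OUT={b, c, d, e, f}
  B1:  IN={b, c, d, e, f}  OUT={b, c, d, e, f}
  B2:  IN={b, c, d, e, f}  OUT={a, b, c, d, e, f}
  B3:  IN={a, b, c, d, e, f}  OUT={a, b, c, d, e, f}
  B4:  IN={a, c}  OUT={a, d, f}
  B5:  IN={a, d, f}  OUT={b, c}
  B6:  IN={b, c}  OUT={}

B6 is the boundary node: OUT[B6] = {}
Applying B6's transfer function to that OUT value gives IN[B6] (row B6 above).

Answer: {b, c}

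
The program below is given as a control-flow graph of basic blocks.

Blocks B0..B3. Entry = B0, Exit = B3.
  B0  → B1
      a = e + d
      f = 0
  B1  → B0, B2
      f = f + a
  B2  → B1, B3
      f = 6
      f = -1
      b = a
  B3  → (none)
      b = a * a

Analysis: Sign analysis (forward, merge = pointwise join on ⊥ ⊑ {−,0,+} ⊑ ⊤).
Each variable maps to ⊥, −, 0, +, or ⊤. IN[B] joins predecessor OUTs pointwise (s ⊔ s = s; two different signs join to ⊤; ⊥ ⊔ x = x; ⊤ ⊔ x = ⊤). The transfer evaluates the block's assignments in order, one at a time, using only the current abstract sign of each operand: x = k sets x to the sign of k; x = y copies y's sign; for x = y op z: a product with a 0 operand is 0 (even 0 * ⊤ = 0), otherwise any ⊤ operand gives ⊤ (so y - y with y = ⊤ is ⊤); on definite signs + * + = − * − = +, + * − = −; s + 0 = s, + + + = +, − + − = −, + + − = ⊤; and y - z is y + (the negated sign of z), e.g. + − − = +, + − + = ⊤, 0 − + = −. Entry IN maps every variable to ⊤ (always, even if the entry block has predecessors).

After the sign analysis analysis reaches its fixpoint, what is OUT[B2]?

Per-block solution:
  B0:  IN=(all ⊤)  OUT={f:0; rest ⊤}
  B1:  IN=(all ⊤)  OUT=(all ⊤)
  B2:  IN=(all ⊤)  OUT={f:-; rest ⊤}
  B3:  IN={f:-; rest ⊤}  OUT={f:-; rest ⊤}

Merge at B2: IN[B2] = OUT[B1] = {a: ⊤, b: ⊤, c: ⊤, d: ⊤, e: ⊤, f: ⊤}
Applying B2's transfer function to that IN value gives OUT[B2] (row B2 above).

Answer: {a: ⊤, b: ⊤, c: ⊤, d: ⊤, e: ⊤, f: -}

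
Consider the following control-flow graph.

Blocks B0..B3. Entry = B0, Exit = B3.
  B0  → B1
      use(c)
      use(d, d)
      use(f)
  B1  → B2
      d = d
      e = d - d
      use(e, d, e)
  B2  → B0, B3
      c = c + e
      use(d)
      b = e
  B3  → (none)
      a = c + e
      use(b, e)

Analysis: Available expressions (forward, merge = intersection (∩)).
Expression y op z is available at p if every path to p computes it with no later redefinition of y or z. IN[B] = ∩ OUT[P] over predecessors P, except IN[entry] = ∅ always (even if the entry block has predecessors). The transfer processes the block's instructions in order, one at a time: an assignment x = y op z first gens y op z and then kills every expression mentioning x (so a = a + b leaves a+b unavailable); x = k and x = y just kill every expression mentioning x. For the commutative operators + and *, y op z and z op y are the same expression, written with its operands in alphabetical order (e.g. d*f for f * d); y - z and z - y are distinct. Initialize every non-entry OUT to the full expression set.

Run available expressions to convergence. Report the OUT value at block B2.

Fixpoint table:
  B0:  IN={}  OUT={}
  B1:  IN={}  OUT={d-d}
  B2:  IN={d-d}  OUT={d-d}
  B3:  IN={d-d}  OUT={c+e, d-d}

Merge at B2: IN[B2] = OUT[B1] = {d-d}
Applying B2's transfer function to that IN value gives OUT[B2] (row B2 above).

Answer: {d-d}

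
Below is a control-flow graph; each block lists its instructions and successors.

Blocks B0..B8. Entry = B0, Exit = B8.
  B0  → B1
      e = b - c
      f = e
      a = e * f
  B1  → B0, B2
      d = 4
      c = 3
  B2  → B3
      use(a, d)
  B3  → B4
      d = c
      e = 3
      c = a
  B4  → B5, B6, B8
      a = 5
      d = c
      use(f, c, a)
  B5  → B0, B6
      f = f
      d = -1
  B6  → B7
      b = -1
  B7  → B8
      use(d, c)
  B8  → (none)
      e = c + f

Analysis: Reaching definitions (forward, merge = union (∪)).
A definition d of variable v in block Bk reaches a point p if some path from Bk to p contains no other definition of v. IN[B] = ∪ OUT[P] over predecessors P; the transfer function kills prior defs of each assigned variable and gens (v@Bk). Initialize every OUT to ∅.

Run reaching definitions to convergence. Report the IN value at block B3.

Answer: {a@B0, c@B1, d@B1, e@B0, f@B0}

Trace:
Per-block solution:
  B0:   IN={a@B0, a@B4, c@B1, c@B3, d@B1, d@B5, e@B0, e@B3, f@B0, f@B5}   OUT={a@B0, c@B1, c@B3, d@B1, d@B5, e@B0, f@B0}
  B1:   IN={a@B0, c@B1, c@B3, d@B1, d@B5, e@B0, f@B0}   OUT={a@B0, c@B1, d@B1, e@B0, f@B0}
  B2:   IN={a@B0, c@B1, d@B1, e@B0, f@B0}   OUT={a@B0, c@B1, d@B1, e@B0, f@B0}
  B3:   IN={a@B0, c@B1, d@B1, e@B0, f@B0}   OUT={a@B0, c@B3, d@B3, e@B3, f@B0}
  B4:   IN={a@B0, c@B3, d@B3, e@B3, f@B0}   OUT={a@B4, c@B3, d@B4, e@B3, f@B0}
  B5:   IN={a@B4, c@B3, d@B4, e@B3, f@B0}   OUT={a@B4, c@B3, d@B5, e@B3, f@B5}
  B6:   IN={a@B4, c@B3, d@B4, d@B5, e@B3, f@B0, f@B5}   OUT={a@B4, b@B6, c@B3, d@B4, d@B5, e@B3, f@B0, f@B5}
  B7:   IN={a@B4, b@B6, c@B3, d@B4, d@B5, e@B3, f@B0, f@B5}   OUT={a@B4, b@B6, c@B3, d@B4, d@B5, e@B3, f@B0, f@B5}
  B8:   IN={a@B4, b@B6, c@B3, d@B4, d@B5, e@B3, f@B0, f@B5}   OUT={a@B4, b@B6, c@B3, d@B4, d@B5, e@B8, f@B0, f@B5}

Merge at B3: IN[B3] = OUT[B2] = {a@B0, c@B1, d@B1, e@B0, f@B0}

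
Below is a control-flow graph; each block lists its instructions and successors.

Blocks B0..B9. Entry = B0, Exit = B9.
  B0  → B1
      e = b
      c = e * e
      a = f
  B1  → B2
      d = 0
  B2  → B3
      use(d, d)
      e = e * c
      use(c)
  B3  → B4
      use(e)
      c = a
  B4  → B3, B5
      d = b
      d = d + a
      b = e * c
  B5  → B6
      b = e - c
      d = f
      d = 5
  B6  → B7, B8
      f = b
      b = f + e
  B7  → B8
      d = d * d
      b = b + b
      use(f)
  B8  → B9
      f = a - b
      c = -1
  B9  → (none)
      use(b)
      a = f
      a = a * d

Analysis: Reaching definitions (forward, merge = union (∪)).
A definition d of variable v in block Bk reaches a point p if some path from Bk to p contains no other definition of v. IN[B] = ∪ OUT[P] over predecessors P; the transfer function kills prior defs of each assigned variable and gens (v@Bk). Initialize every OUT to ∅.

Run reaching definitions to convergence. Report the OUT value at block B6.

Answer: {a@B0, b@B6, c@B3, d@B5, e@B2, f@B6}

Trace:
Per-block solution:
  B0: | IN={} | OUT={a@B0, c@B0, e@B0}
  B1: | IN={a@B0, c@B0, e@B0} | OUT={a@B0, c@B0, d@B1, e@B0}
  B2: | IN={a@B0, c@B0, d@B1, e@B0} | OUT={a@B0, c@B0, d@B1, e@B2}
  B3: | IN={a@B0, b@B4, c@B0, c@B3, d@B1, d@B4, e@B2} | OUT={a@B0, b@B4, c@B3, d@B1, d@B4, e@B2}
  B4: | IN={a@B0, b@B4, c@B3, d@B1, d@B4, e@B2} | OUT={a@B0, b@B4, c@B3, d@B4, e@B2}
  B5: | IN={a@B0, b@B4, c@B3, d@B4, e@B2} | OUT={a@B0, b@B5, c@B3, d@B5, e@B2}
  B6: | IN={a@B0, b@B5, c@B3, d@B5, e@B2} | OUT={a@B0, b@B6, c@B3, d@B5, e@B2, f@B6}
  B7: | IN={a@B0, b@B6, c@B3, d@B5, e@B2, f@B6} | OUT={a@B0, b@B7, c@B3, d@B7, e@B2, f@B6}
  B8: | IN={a@B0, b@B6, b@B7, c@B3, d@B5, d@B7, e@B2, f@B6} | OUT={a@B0, b@B6, b@B7, c@B8, d@B5, d@B7, e@B2, f@B8}
  B9: | IN={a@B0, b@B6, b@B7, c@B8, d@B5, d@B7, e@B2, f@B8} | OUT={a@B9, b@B6, b@B7, c@B8, d@B5, d@B7, e@B2, f@B8}

Merge at B6: IN[B6] = OUT[B5] = {a@B0, b@B5, c@B3, d@B5, e@B2}
Applying B6's transfer function to that IN value gives OUT[B6] (row B6 above).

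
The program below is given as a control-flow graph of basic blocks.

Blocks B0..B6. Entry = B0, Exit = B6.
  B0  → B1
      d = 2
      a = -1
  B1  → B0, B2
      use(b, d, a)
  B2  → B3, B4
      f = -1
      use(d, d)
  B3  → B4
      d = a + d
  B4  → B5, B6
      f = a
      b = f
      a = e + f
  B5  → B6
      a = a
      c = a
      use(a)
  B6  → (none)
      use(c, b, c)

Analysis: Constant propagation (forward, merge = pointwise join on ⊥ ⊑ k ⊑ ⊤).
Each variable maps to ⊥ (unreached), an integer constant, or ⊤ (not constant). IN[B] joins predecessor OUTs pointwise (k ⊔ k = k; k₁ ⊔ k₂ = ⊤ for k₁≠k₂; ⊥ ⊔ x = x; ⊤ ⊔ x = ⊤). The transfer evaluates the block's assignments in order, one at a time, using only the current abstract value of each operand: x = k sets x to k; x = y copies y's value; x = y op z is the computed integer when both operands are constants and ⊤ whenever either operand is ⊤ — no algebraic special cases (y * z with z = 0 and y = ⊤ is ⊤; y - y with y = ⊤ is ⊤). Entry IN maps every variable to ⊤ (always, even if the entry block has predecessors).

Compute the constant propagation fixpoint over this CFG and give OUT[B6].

Converged values:
  B0:   IN=(all ⊤)   OUT={a:-1, d:2; rest ⊤}
  B1:   IN={a:-1, d:2; rest ⊤}   OUT={a:-1, d:2; rest ⊤}
  B2:   IN={a:-1, d:2; rest ⊤}   OUT={a:-1, d:2, f:-1; rest ⊤}
  B3:   IN={a:-1, d:2, f:-1; rest ⊤}   OUT={a:-1, d:1, f:-1; rest ⊤}
  B4:   IN={a:-1, f:-1; rest ⊤}   OUT={b:-1, f:-1; rest ⊤}
  B5:   IN={b:-1, f:-1; rest ⊤}   OUT={b:-1, f:-1; rest ⊤}
  B6:   IN={b:-1, f:-1; rest ⊤}   OUT={b:-1, f:-1; rest ⊤}

Merge at B6: IN[B6] = OUT[B4] ⊔ OUT[B5] = {a: ⊤, b: -1, c: ⊤, d: ⊤, e: ⊤, f: -1}
Applying B6's transfer function to that IN value gives OUT[B6] (row B6 above).

Answer: {a: ⊤, b: -1, c: ⊤, d: ⊤, e: ⊤, f: -1}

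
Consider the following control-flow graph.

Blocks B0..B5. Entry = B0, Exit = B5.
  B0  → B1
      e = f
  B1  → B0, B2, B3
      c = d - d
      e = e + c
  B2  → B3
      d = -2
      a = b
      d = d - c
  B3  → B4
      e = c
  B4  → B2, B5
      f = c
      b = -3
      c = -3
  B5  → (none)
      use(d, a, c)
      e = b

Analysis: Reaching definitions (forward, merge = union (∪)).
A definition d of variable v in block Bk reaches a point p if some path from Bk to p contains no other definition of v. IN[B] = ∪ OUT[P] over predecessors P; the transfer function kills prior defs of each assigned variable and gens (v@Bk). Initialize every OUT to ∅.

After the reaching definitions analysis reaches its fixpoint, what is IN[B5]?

Converged values:
  B0:  IN={c@B1, e@B1}  OUT={c@B1, e@B0}
  B1:  IN={c@B1, e@B0}  OUT={c@B1, e@B1}
  B2:  IN={a@B2, b@B4, c@B1, c@B4, d@B2, e@B1, e@B3, f@B4}  OUT={a@B2, b@B4, c@B1, c@B4, d@B2, e@B1, e@B3, f@B4}
  B3:  IN={a@B2, b@B4, c@B1, c@B4, d@B2, e@B1, e@B3, f@B4}  OUT={a@B2, b@B4, c@B1, c@B4, d@B2, e@B3, f@B4}
  B4:  IN={a@B2, b@B4, c@B1, c@B4, d@B2, e@B3, f@B4}  OUT={a@B2, b@B4, c@B4, d@B2, e@B3, f@B4}
  B5:  IN={a@B2, b@B4, c@B4, d@B2, e@B3, f@B4}  OUT={a@B2, b@B4, c@B4, d@B2, e@B5, f@B4}

Merge at B5: IN[B5] = OUT[B4] = {a@B2, b@B4, c@B4, d@B2, e@B3, f@B4}

Answer: {a@B2, b@B4, c@B4, d@B2, e@B3, f@B4}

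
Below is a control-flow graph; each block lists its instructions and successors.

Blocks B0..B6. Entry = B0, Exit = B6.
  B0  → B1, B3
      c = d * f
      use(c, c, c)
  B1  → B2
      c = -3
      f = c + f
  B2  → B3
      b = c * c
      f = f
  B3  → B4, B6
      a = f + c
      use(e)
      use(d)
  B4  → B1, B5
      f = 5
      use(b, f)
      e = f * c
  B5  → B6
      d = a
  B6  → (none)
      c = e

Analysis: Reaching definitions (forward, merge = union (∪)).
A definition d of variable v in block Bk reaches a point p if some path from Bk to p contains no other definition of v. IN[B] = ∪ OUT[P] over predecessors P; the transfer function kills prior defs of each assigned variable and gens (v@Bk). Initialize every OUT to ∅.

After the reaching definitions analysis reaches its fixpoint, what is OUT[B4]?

Answer: {a@B3, b@B2, c@B0, c@B1, e@B4, f@B4}

Derivation:
Fixpoint table:
  B0: | IN={} | OUT={c@B0}
  B1: | IN={a@B3, b@B2, c@B0, c@B1, e@B4, f@B4} | OUT={a@B3, b@B2, c@B1, e@B4, f@B1}
  B2: | IN={a@B3, b@B2, c@B1, e@B4, f@B1} | OUT={a@B3, b@B2, c@B1, e@B4, f@B2}
  B3: | IN={a@B3, b@B2, c@B0, c@B1, e@B4, f@B2} | OUT={a@B3, b@B2, c@B0, c@B1, e@B4, f@B2}
  B4: | IN={a@B3, b@B2, c@B0, c@B1, e@B4, f@B2} | OUT={a@B3, b@B2, c@B0, c@B1, e@B4, f@B4}
  B5: | IN={a@B3, b@B2, c@B0, c@B1, e@B4, f@B4} | OUT={a@B3, b@B2, c@B0, c@B1, d@B5, e@B4, f@B4}
  B6: | IN={a@B3, b@B2, c@B0, c@B1, d@B5, e@B4, f@B2, f@B4} | OUT={a@B3, b@B2, c@B6, d@B5, e@B4, f@B2, f@B4}

Merge at B4: IN[B4] = OUT[B3] = {a@B3, b@B2, c@B0, c@B1, e@B4, f@B2}
Applying B4's transfer function to that IN value gives OUT[B4] (row B4 above).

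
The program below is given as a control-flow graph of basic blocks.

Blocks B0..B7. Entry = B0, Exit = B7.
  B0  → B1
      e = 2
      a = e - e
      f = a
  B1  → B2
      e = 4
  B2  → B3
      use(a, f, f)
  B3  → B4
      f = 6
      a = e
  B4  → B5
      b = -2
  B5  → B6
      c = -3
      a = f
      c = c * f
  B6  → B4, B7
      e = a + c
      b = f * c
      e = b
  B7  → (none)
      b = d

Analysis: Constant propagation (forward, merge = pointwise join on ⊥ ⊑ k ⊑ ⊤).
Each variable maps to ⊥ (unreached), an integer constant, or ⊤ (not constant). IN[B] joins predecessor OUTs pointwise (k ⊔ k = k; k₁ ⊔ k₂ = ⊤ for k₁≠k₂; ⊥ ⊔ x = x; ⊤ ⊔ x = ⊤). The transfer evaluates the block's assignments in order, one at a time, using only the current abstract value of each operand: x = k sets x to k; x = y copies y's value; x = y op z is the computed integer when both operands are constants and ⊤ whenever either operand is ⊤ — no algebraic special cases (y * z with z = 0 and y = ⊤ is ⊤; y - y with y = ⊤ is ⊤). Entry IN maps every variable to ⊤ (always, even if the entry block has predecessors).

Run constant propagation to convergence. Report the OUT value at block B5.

Answer: {a: 6, b: -2, c: -18, d: ⊤, e: ⊤, f: 6}

Trace:
Converged values:
  B0:  IN=(all ⊤)  OUT={a:0, e:2, f:0; rest ⊤}
  B1:  IN={a:0, e:2, f:0; rest ⊤}  OUT={a:0, e:4, f:0; rest ⊤}
  B2:  IN={a:0, e:4, f:0; rest ⊤}  OUT={a:0, e:4, f:0; rest ⊤}
  B3:  IN={a:0, e:4, f:0; rest ⊤}  OUT={a:4, e:4, f:6; rest ⊤}
  B4:  IN={f:6; rest ⊤}  OUT={b:-2, f:6; rest ⊤}
  B5:  IN={b:-2, f:6; rest ⊤}  OUT={a:6, b:-2, c:-18, f:6; rest ⊤}
  B6:  IN={a:6, b:-2, c:-18, f:6; rest ⊤}  OUT={a:6, b:-108, c:-18, e:-108, f:6; rest ⊤}
  B7:  IN={a:6, b:-108, c:-18, e:-108, f:6; rest ⊤}  OUT={a:6, c:-18, e:-108, f:6; rest ⊤}

Merge at B5: IN[B5] = OUT[B4] = {a: ⊤, b: -2, c: ⊤, d: ⊤, e: ⊤, f: 6}
Applying B5's transfer function to that IN value gives OUT[B5] (row B5 above).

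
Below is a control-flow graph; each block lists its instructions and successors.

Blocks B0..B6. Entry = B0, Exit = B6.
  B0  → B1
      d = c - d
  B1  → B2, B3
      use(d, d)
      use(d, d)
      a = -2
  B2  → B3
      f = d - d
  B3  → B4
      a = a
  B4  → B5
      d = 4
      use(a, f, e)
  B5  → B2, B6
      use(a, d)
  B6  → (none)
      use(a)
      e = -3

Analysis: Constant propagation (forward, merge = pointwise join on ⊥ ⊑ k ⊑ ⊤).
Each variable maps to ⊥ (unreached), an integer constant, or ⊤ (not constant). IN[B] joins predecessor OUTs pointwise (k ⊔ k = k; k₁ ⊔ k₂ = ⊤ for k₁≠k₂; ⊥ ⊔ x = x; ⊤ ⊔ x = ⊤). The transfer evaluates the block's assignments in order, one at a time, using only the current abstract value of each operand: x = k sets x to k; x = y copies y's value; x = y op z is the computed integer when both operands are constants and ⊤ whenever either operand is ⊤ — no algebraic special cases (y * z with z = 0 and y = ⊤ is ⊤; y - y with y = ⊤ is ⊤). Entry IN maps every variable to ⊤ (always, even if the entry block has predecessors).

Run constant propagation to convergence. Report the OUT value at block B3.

Converged values:
  B0:  IN=(all ⊤)  OUT=(all ⊤)
  B1:  IN=(all ⊤)  OUT={a:-2; rest ⊤}
  B2:  IN={a:-2; rest ⊤}  OUT={a:-2; rest ⊤}
  B3:  IN={a:-2; rest ⊤}  OUT={a:-2; rest ⊤}
  B4:  IN={a:-2; rest ⊤}  OUT={a:-2, d:4; rest ⊤}
  B5:  IN={a:-2, d:4; rest ⊤}  OUT={a:-2, d:4; rest ⊤}
  B6:  IN={a:-2, d:4; rest ⊤}  OUT={a:-2, d:4, e:-3; rest ⊤}

Merge at B3: IN[B3] = OUT[B1] ⊔ OUT[B2] = {a: -2, b: ⊤, c: ⊤, d: ⊤, e: ⊤, f: ⊤}
Applying B3's transfer function to that IN value gives OUT[B3] (row B3 above).

Answer: {a: -2, b: ⊤, c: ⊤, d: ⊤, e: ⊤, f: ⊤}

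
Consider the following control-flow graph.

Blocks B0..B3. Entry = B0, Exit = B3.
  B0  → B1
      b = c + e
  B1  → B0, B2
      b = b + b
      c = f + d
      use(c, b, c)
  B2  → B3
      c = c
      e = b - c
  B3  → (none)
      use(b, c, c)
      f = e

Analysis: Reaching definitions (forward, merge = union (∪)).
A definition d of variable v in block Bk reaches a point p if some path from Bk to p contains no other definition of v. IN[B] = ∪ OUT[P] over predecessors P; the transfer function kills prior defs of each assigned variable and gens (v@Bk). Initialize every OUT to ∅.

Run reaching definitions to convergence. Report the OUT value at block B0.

Answer: {b@B0, c@B1}

Derivation:
Fixpoint table:
  B0: | IN={b@B1, c@B1} | OUT={b@B0, c@B1}
  B1: | IN={b@B0, c@B1} | OUT={b@B1, c@B1}
  B2: | IN={b@B1, c@B1} | OUT={b@B1, c@B2, e@B2}
  B3: | IN={b@B1, c@B2, e@B2} | OUT={b@B1, c@B2, e@B2, f@B3}

Merge at B0 (entry node, so the boundary value {} is joined with the incoming edge(s)): IN[B0] = {} ⊔ OUT[B1] = {b@B1, c@B1}
Applying B0's transfer function to that IN value gives OUT[B0] (row B0 above).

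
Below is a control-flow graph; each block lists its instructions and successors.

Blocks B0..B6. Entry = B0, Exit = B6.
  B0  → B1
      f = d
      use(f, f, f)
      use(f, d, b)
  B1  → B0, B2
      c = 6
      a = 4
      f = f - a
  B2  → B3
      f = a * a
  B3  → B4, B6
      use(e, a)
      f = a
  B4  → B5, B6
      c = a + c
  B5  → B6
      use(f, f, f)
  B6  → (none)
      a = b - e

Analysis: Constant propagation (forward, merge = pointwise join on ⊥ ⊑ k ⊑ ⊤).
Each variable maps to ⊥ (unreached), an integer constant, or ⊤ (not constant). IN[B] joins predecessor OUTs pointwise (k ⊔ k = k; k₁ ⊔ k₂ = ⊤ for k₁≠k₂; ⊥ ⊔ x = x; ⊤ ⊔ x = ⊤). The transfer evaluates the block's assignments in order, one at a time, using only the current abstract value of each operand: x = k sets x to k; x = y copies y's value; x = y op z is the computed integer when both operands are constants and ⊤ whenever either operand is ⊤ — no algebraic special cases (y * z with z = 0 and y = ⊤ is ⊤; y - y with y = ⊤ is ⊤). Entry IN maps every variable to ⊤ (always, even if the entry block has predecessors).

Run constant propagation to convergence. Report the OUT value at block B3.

Answer: {a: 4, b: ⊤, c: 6, d: ⊤, e: ⊤, f: 4}

Derivation:
Per-block solution:
  B0: | IN=(all ⊤) | OUT=(all ⊤)
  B1: | IN=(all ⊤) | OUT={a:4, c:6; rest ⊤}
  B2: | IN={a:4, c:6; rest ⊤} | OUT={a:4, c:6, f:16; rest ⊤}
  B3: | IN={a:4, c:6, f:16; rest ⊤} | OUT={a:4, c:6, f:4; rest ⊤}
  B4: | IN={a:4, c:6, f:4; rest ⊤} | OUT={a:4, c:10, f:4; rest ⊤}
  B5: | IN={a:4, c:10, f:4; rest ⊤} | OUT={a:4, c:10, f:4; rest ⊤}
  B6: | IN={a:4, f:4; rest ⊤} | OUT={f:4; rest ⊤}

Merge at B3: IN[B3] = OUT[B2] = {a: 4, b: ⊤, c: 6, d: ⊤, e: ⊤, f: 16}
Applying B3's transfer function to that IN value gives OUT[B3] (row B3 above).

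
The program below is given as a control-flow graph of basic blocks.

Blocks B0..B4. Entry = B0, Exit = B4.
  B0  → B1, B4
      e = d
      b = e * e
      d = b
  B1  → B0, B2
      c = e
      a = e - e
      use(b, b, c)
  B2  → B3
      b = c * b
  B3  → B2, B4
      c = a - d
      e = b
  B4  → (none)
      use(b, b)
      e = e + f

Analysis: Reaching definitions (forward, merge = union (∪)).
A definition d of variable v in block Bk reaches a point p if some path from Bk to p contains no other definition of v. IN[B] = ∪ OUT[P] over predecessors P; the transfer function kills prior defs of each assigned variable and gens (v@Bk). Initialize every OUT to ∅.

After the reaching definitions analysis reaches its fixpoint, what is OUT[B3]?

Answer: {a@B1, b@B2, c@B3, d@B0, e@B3}

Working:
Converged values:
  B0: | IN={a@B1, b@B0, c@B1, d@B0, e@B0} | OUT={a@B1, b@B0, c@B1, d@B0, e@B0}
  B1: | IN={a@B1, b@B0, c@B1, d@B0, e@B0} | OUT={a@B1, b@B0, c@B1, d@B0, e@B0}
  B2: | IN={a@B1, b@B0, b@B2, c@B1, c@B3, d@B0, e@B0, e@B3} | OUT={a@B1, b@B2, c@B1, c@B3, d@B0, e@B0, e@B3}
  B3: | IN={a@B1, b@B2, c@B1, c@B3, d@B0, e@B0, e@B3} | OUT={a@B1, b@B2, c@B3, d@B0, e@B3}
  B4: | IN={a@B1, b@B0, b@B2, c@B1, c@B3, d@B0, e@B0, e@B3} | OUT={a@B1, b@B0, b@B2, c@B1, c@B3, d@B0, e@B4}

Merge at B3: IN[B3] = OUT[B2] = {a@B1, b@B2, c@B1, c@B3, d@B0, e@B0, e@B3}
Applying B3's transfer function to that IN value gives OUT[B3] (row B3 above).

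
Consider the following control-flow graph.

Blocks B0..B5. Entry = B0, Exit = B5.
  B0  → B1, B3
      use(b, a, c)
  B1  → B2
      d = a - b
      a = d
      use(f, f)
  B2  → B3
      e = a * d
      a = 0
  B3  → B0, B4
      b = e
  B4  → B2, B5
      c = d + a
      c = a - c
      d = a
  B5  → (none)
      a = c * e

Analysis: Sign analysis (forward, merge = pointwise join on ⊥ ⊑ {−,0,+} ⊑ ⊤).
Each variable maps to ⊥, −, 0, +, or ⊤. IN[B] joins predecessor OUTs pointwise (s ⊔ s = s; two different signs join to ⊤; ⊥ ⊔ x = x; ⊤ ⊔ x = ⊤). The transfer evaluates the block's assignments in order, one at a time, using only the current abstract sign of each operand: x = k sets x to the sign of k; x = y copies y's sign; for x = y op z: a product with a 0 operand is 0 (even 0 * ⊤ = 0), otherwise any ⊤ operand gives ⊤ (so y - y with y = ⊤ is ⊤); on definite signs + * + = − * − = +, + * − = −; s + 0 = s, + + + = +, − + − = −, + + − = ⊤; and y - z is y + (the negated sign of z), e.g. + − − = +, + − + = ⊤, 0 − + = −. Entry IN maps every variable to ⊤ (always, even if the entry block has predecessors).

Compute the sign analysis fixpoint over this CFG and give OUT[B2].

Fixpoint table:
  B0:   IN=(all ⊤)   OUT=(all ⊤)
  B1:   IN=(all ⊤)   OUT=(all ⊤)
  B2:   IN=(all ⊤)   OUT={a:0; rest ⊤}
  B3:   IN=(all ⊤)   OUT=(all ⊤)
  B4:   IN=(all ⊤)   OUT=(all ⊤)
  B5:   IN=(all ⊤)   OUT=(all ⊤)

Merge at B2: IN[B2] = OUT[B1] ⊔ OUT[B4] = {a: ⊤, b: ⊤, c: ⊤, d: ⊤, e: ⊤, f: ⊤}
Applying B2's transfer function to that IN value gives OUT[B2] (row B2 above).

Answer: {a: 0, b: ⊤, c: ⊤, d: ⊤, e: ⊤, f: ⊤}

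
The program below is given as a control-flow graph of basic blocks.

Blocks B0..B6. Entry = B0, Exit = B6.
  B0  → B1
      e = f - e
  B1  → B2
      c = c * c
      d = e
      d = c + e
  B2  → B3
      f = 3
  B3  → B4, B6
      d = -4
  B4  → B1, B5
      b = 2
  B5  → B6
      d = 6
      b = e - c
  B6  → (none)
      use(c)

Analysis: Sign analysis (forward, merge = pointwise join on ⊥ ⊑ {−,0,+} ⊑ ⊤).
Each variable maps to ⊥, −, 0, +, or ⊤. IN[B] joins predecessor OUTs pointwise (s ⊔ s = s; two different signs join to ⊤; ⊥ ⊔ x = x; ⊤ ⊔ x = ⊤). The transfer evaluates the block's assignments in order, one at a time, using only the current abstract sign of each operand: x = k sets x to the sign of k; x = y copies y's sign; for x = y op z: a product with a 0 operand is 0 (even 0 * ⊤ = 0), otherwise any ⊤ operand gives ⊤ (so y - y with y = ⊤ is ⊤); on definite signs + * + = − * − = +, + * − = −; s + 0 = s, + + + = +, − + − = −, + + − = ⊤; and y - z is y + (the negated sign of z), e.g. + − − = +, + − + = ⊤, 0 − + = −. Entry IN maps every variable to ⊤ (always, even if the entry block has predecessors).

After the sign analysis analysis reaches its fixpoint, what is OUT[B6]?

Answer: {a: ⊤, b: ⊤, c: ⊤, d: ⊤, e: ⊤, f: +}

Working:
Per-block solution:
  B0: | IN=(all ⊤) | OUT=(all ⊤)
  B1: | IN=(all ⊤) | OUT=(all ⊤)
  B2: | IN=(all ⊤) | OUT={f:+; rest ⊤}
  B3: | IN={f:+; rest ⊤} | OUT={d:-, f:+; rest ⊤}
  B4: | IN={d:-, f:+; rest ⊤} | OUT={b:+, d:-, f:+; rest ⊤}
  B5: | IN={b:+, d:-, f:+; rest ⊤} | OUT={d:+, f:+; rest ⊤}
  B6: | IN={f:+; rest ⊤} | OUT={f:+; rest ⊤}

Merge at B6: IN[B6] = OUT[B3] ⊔ OUT[B5] = {a: ⊤, b: ⊤, c: ⊤, d: ⊤, e: ⊤, f: +}
Applying B6's transfer function to that IN value gives OUT[B6] (row B6 above).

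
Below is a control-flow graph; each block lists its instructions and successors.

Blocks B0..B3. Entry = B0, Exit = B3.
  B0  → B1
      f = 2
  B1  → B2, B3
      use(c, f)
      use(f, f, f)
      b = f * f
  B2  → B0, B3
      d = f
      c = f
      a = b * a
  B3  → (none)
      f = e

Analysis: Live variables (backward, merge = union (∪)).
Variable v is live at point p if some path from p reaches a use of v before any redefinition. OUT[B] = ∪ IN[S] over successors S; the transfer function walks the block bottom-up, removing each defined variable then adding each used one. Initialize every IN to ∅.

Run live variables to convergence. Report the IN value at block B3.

Converged values:
  B0:  IN={a, c, e}  OUT={a, c, e, f}
  B1:  IN={a, c, e, f}  OUT={a, b, e, f}
  B2:  IN={a, b, e, f}  OUT={a, c, e}
  B3:  IN={e}  OUT={}

B3 is the boundary node: OUT[B3] = {}
Applying B3's transfer function to that OUT value gives IN[B3] (row B3 above).

Answer: {e}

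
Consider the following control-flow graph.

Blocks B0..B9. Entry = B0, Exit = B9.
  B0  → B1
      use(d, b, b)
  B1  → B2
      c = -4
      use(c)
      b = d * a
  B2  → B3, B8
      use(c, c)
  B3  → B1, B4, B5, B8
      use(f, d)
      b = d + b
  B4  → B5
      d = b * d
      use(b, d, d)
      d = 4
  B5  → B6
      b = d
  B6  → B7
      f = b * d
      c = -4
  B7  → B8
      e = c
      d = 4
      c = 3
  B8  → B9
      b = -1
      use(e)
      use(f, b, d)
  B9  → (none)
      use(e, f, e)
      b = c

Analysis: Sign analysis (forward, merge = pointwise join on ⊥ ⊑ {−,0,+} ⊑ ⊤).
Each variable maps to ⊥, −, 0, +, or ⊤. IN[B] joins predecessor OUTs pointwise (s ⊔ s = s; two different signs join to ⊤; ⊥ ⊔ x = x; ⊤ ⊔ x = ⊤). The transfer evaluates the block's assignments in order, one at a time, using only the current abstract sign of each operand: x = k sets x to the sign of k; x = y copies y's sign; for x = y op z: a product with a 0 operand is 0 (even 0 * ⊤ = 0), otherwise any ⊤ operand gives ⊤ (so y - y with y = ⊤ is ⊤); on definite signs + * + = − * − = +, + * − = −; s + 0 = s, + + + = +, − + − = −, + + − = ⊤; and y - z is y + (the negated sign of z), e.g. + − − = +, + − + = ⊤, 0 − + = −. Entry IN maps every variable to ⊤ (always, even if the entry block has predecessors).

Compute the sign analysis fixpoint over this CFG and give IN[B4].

Answer: {a: ⊤, b: ⊤, c: -, d: ⊤, e: ⊤, f: ⊤}

Trace:
Converged values:
  B0:   IN=(all ⊤)   OUT=(all ⊤)
  B1:   IN=(all ⊤)   OUT={c:-; rest ⊤}
  B2:   IN={c:-; rest ⊤}   OUT={c:-; rest ⊤}
  B3:   IN={c:-; rest ⊤}   OUT={c:-; rest ⊤}
  B4:   IN={c:-; rest ⊤}   OUT={c:-, d:+; rest ⊤}
  B5:   IN={c:-; rest ⊤}   OUT={c:-; rest ⊤}
  B6:   IN={c:-; rest ⊤}   OUT={c:-; rest ⊤}
  B7:   IN={c:-; rest ⊤}   OUT={c:+, d:+, e:-; rest ⊤}
  B8:   IN=(all ⊤)   OUT={b:-; rest ⊤}
  B9:   IN={b:-; rest ⊤}   OUT=(all ⊤)

Merge at B4: IN[B4] = OUT[B3] = {a: ⊤, b: ⊤, c: -, d: ⊤, e: ⊤, f: ⊤}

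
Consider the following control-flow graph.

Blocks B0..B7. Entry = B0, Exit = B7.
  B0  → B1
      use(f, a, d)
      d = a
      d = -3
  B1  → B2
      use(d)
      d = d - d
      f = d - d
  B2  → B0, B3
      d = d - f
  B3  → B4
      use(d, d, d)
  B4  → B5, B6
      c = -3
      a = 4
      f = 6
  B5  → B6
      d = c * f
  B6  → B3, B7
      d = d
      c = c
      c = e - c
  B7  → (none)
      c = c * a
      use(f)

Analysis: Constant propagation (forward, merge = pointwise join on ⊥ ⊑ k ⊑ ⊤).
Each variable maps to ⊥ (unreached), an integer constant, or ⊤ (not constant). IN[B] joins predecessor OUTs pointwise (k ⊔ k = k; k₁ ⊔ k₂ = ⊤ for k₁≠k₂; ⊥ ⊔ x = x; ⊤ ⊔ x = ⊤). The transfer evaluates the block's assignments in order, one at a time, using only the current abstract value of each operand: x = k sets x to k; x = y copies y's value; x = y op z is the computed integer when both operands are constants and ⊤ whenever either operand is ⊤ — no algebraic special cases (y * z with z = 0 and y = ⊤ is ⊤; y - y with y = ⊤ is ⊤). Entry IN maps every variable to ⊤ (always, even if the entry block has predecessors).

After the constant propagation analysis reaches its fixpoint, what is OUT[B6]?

Converged values:
  B0:  IN=(all ⊤)  OUT={d:-3; rest ⊤}
  B1:  IN={d:-3; rest ⊤}  OUT={d:0, f:0; rest ⊤}
  B2:  IN={d:0, f:0; rest ⊤}  OUT={d:0, f:0; rest ⊤}
  B3:  IN=(all ⊤)  OUT=(all ⊤)
  B4:  IN=(all ⊤)  OUT={a:4, c:-3, f:6; rest ⊤}
  B5:  IN={a:4, c:-3, f:6; rest ⊤}  OUT={a:4, c:-3, d:-18, f:6; rest ⊤}
  B6:  IN={a:4, c:-3, f:6; rest ⊤}  OUT={a:4, f:6; rest ⊤}
  B7:  IN={a:4, f:6; rest ⊤}  OUT={a:4, f:6; rest ⊤}

Merge at B6: IN[B6] = OUT[B4] ⊔ OUT[B5] = {a: 4, b: ⊤, c: -3, d: ⊤, e: ⊤, f: 6}
Applying B6's transfer function to that IN value gives OUT[B6] (row B6 above).

Answer: {a: 4, b: ⊤, c: ⊤, d: ⊤, e: ⊤, f: 6}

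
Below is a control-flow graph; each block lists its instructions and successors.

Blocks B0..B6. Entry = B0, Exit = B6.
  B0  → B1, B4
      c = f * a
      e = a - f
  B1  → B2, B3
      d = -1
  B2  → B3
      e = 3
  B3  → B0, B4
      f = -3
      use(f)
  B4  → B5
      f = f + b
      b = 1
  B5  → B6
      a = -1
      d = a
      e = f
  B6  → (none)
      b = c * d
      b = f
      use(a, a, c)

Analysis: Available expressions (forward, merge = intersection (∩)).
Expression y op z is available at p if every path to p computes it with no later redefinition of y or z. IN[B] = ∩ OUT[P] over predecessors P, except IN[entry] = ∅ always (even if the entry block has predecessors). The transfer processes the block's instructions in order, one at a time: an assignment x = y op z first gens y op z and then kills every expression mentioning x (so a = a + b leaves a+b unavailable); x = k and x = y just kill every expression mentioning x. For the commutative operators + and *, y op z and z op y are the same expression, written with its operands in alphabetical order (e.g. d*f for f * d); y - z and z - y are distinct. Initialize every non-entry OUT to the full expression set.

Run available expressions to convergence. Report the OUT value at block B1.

Per-block solution:
  B0:   IN={}   OUT={a*f, a-f}
  B1:   IN={a*f, a-f}   OUT={a*f, a-f}
  B2:   IN={a*f, a-f}   OUT={a*f, a-f}
  B3:   IN={a*f, a-f}   OUT={}
  B4:   IN={}   OUT={}
  B5:   IN={}   OUT={}
  B6:   IN={}   OUT={c*d}

Merge at B1: IN[B1] = OUT[B0] = {a*f, a-f}
Applying B1's transfer function to that IN value gives OUT[B1] (row B1 above).

Answer: {a*f, a-f}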